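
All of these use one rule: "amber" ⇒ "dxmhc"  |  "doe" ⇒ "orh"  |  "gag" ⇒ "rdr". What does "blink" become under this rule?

mwlyv

The shift depends on letter class: consonant m→x is +11, but vowel a→d is +3. Two shifts are in play — +3 for a/e/i/o/u, +11 for every other letter.
On blink: b(cons)+11=m, l(cons)+11=w, i(vowel)+3=l, n(cons)+11=y, k(cons)+11=v.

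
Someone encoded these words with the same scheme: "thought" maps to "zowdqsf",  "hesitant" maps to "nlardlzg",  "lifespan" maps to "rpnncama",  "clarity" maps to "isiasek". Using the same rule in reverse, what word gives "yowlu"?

Letter i (0-indexed) is shifted by i+6, so successive shifts are 6, 7, 8, ….
Undoing it on yowlu: y−6=s, o−7=h, w−8=o, l−9=c, u−10=k.

shock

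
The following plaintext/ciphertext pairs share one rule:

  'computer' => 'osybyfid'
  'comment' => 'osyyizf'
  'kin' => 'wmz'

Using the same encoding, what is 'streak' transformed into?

efdiew

The shift depends on letter class: consonant c→o is +12, but vowel o→s is +4. Vowels shift forward by 4 and consonants shift forward by 12.
For streak: s(cons)+12=e, t(cons)+12=f, r(cons)+12=d, e(vowel)+4=i, a(vowel)+4=e, k(cons)+12=w.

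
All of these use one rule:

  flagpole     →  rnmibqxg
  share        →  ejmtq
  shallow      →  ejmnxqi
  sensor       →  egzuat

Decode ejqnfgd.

shelter

Shifts by position in flagpole: pos 0: f→r (+12), pos 1: l→n (+2), pos 2: a→m (+12), pos 3: g→i (+2) — repeating every 2. The shifts repeat in a cycle of length 2: positions 0,1,… shift by +12, +2, then the pattern repeats.
Decoding ejqnfgd: e−12=s, j−2=h, q−12=e, n−2=l, f−12=t, g−2=e, d−12=r.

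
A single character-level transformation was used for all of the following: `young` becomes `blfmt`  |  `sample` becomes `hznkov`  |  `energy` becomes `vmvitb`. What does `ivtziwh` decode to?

regards

Each pair mirrors across the alphabet (y↔b, o↔l, u↔f): positions sum to 25. Letters are reflected about the middle of the alphabet (position → 25−position): Atbash.
Undoing it on ivtziwh: i↔r, v↔e, t↔g, z↔a, i↔r, w↔d, h↔s.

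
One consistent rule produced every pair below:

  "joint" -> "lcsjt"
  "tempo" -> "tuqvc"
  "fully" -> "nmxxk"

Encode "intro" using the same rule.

Each letter's alphabet position (a=0..z=25) is mapped through 19·x+22 mod 26 — an affine cipher.
On intro: i(8)→19·8+22≡18=s; n(13)→19·13+22≡9=j; t(19)→19·19+22≡19=t; r(17)→19·17+22≡7=h; o(14)→19·14+22≡2=c (all mod 26).

sjthc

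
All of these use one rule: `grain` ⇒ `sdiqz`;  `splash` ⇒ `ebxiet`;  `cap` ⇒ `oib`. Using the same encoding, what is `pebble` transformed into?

bmnnxm

Vowels shift forward by 8 and consonants shift forward by 12.
Applying it to pebble: p(cons)+12=b, e(vowel)+8=m, b(cons)+12=n, b(cons)+12=n, l(cons)+12=x, e(vowel)+8=m.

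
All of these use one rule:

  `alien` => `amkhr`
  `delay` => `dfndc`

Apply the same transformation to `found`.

fpwqh

In alien: a→a is +0, l→m is +1, i→k is +2, e→h is +3 — the shift increases by 1 each position. Each letter shifts forward by its position index (0, 1, 2, …) — the shift grows by one for each successive letter.
Applying it to found: f+0=f, o+1=p, u+2=w, n+3=q, d+4=h.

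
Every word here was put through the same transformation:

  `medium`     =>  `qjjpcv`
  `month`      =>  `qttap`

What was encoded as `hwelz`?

dryer

Each letter shifts forward by (position + 4), i.e. 4, 5, 6, … — the shift grows by one for each successive letter.
Undoing it on hwelz: h−4=d, w−5=r, e−6=y, l−7=e, z−8=r.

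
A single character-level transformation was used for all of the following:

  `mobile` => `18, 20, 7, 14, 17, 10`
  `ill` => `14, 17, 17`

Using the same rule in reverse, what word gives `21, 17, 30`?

ply

m is letter #13 and maps to 18: an offset of 5. Letters become their 1-based position plus 5 (so a→6, b→7, …).
Reversing it on 21, 17, 30: 21→(21−5)÷1=16=p, 17→(17−5)÷1=12=l, 30→(30−5)÷1=25=y.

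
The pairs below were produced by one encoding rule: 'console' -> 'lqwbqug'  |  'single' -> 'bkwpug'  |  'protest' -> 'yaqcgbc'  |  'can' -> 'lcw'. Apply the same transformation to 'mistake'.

The shift depends on letter class: consonant c→l is +9, but vowel o→q is +2. Vowels shift forward by 2 and consonants shift forward by 9.
For mistake: m(cons)+9=v, i(vowel)+2=k, s(cons)+9=b, t(cons)+9=c, a(vowel)+2=c, k(cons)+9=t, e(vowel)+2=g.

vkbcctg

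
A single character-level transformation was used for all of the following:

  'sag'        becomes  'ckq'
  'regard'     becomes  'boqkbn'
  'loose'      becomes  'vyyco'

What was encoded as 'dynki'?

today

This is a Caesar cipher with shift 10.
Undoing it on dynki: d−10=t, y−10=o, n−10=d, k−10=a, i−10=y.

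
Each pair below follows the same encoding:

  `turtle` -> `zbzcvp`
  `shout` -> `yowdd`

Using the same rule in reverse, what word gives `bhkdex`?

vacuum

In turtle: t→z is +6, u→b is +7, r→z is +8, t→c is +9 — the shift increases by 1 each position. Each letter shifts forward by (position + 6), i.e. 6, 7, 8, … — the shift grows by one for each successive letter.
Undoing it on bhkdex: b−6=v, h−7=a, k−8=c, d−9=u, e−10=u, x−11=m.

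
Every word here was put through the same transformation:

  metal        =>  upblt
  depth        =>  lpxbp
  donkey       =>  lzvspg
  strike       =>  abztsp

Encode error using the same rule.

Two shifts are in play — +11 for a/e/i/o/u, +8 for every other letter.
For error: e(vowel)+11=p, r(cons)+8=z, r(cons)+8=z, o(vowel)+11=z, r(cons)+8=z.

pzzzz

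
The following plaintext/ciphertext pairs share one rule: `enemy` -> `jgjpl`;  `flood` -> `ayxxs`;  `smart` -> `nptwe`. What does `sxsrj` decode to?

dodge

e(4)→j(9) and n(13)→g(6) fit y≡17x+19 (mod 26); the inverse of 17 mod 26 is 23. Treating letters as 0–25, the rule is x ↦ 17x + 19 (mod 26).
Reversing it on sxsrj: s(18)→23·(18−19)≡3=d; x(23)→23·(23−19)≡14=o; s(18)→23·(18−19)≡3=d; r(17)→23·(17−19)≡6=g; j(9)→23·(9−19)≡4=e (all mod 26).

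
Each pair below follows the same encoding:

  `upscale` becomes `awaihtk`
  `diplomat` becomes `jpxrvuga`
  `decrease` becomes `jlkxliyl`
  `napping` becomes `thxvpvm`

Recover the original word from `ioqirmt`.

Shifts by position in upscale: pos 0: u→a (+6), pos 1: p→w (+7), pos 2: s→a (+8), pos 3: c→i (+6), pos 4: a→h (+7), pos 5: l→t (+8) — repeating every 3. The shifts repeat in a cycle of length 3: positions 0,1,… shift by +6, +7, +8, then the pattern repeats.
Decoding ioqirmt: i−6=c, o−7=h, q−8=i, i−6=c, r−7=k, m−8=e, t−6=n.

chicken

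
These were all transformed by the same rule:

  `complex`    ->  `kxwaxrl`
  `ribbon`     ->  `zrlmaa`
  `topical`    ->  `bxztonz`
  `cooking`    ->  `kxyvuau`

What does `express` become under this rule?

mgzcqfg

In complex: c→k is +8, o→x is +9, m→w is +10, p→a is +11 — the shift increases by 1 each position. Letter i (0-indexed) is shifted by i+8, so successive shifts are 8, 9, 10, ….
Applying it to express: e+8=m, x+9=g, p+10=z, r+11=c, e+12=q, s+13=f, s+14=g.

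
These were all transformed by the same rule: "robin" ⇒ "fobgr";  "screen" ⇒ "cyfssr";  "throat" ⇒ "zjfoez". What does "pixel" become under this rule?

r(17)→f(5) and o(14)→o(14) fit y≡23x+4 (mod 26); the inverse of 23 mod 26 is 17. This is an affine cipher: with a=0,…,z=25, each position x becomes (23x+4) mod 26.
On pixel: p(15)→23·15+4≡11=l; i(8)→23·8+4≡6=g; x(23)→23·23+4≡13=n; e(4)→23·4+4≡18=s; l(11)→23·11+4≡23=x (all mod 26).

lgnsx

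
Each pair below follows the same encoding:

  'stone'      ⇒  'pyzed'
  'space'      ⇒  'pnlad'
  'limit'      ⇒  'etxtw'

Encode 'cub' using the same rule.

The output letters match the input read backwards, each shifted +11: stone reversed is enots. The word is reversed, then every letter is shifted forward by 11.
For cub: reverse → buc; then shift: b+11=m, u+11=f, c+11=n.

mfn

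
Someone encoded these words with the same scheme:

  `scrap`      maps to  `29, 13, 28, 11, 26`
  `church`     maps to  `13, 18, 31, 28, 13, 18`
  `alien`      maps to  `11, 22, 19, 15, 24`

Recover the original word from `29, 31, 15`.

sue

s is letter #19 and maps to 29: an offset of 10. Letters become their 1-based position plus 10 (so a→11, b→12, …).
Decoding 29, 31, 15: 29→(29−10)÷1=19=s, 31→(31−10)÷1=21=u, 15→(15−10)÷1=5=e.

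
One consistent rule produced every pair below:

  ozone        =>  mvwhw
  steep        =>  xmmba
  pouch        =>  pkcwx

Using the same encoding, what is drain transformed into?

vqizl

The word is reversed, then every letter is shifted forward by 8.
On drain: reverse → niard; then shift: n+8=v, i+8=q, a+8=i, r+8=z, d+8=l.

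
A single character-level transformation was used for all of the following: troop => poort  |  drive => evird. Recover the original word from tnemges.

The word is simply reversed.
Decoding tnemges: then reverse → segment.

segment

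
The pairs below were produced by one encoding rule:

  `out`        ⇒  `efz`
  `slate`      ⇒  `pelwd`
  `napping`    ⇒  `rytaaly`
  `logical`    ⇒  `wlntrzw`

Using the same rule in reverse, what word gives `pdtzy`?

noise

The output letters match the input read backwards, each shifted +11: out reversed is tuo. Read the word backwards and shift each letter +11.
Undoing it on pdtzy: shift back: p−11=e, d−11=s, t−11=i, z−11=o, y−11=n → esion; then reverse → noise.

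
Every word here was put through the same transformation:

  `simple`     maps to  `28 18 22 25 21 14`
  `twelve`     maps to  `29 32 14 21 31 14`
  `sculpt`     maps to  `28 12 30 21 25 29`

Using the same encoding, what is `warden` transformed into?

32 10 27 13 14 23

s is letter #19 and maps to 28: an offset of 9. The number is (letter's place in the alphabet, a=1) + 9.
Applying it to warden: w=23→32, a=1→10, r=18→27, d=4→13, e=5→14, n=14→23.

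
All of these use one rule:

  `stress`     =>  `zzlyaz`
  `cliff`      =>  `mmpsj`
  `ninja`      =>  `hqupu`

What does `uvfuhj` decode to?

canyon

Two steps: reverse the string, then apply a Caesar shift of +7.
Undoing it on uvfuhj: shift back: u−7=n, v−7=o, f−7=y, u−7=n, h−7=a, j−7=c → noynac; then reverse → canyon.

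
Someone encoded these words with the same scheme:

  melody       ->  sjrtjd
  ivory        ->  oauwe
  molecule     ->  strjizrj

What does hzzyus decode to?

button

Shifts by position in melody: pos 0: m→s (+6), pos 1: e→j (+5), pos 2: l→r (+6), pos 3: o→t (+5) — repeating every 2. It's a Vigenère-style cipher with numeric key [6,5]: position i shifts by key[i mod 2].
Reversing it on hzzyus: h−6=b, z−5=u, z−6=t, y−5=t, u−6=o, s−5=n.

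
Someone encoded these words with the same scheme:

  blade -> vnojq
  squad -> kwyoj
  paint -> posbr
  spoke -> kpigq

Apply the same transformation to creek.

b(1)→v(21) and l(11)→n(13) fit y≡7x+14 (mod 26); the inverse of 7 mod 26 is 15. Each letter's alphabet position (a=0..z=25) is mapped through 7·x+14 mod 26 — an affine cipher.
On creek: c(2)→7·2+14≡2=c; r(17)→7·17+14≡3=d; e(4)→7·4+14≡16=q; e(4)→7·4+14≡16=q; k(10)→7·10+14≡6=g (all mod 26).

cdqqg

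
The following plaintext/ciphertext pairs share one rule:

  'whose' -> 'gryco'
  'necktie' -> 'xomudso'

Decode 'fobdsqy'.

Compare letters: w→g is +10, h→r is +10, o→y is +10 — a constant shift. This is a Caesar cipher with shift 10.
Reversing it on fobdsqy: f−10=v, o−10=e, b−10=r, d−10=t, s−10=i, q−10=g, y−10=o.

vertigo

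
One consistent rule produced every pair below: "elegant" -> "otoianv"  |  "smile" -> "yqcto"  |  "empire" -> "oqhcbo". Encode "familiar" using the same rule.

Treating letters as 0–25, the rule is x ↦ 23x + 0 (mod 26).
For familiar: f(5)→23·5+0≡11=l; a(0)→23·0+0≡0=a; m(12)→23·12+0≡16=q; i(8)→23·8+0≡2=c; l(11)→23·11+0≡19=t; i(8)→23·8+0≡2=c; a(0)→23·0+0≡0=a; r(17)→23·17+0≡1=b (all mod 26).

laqctcab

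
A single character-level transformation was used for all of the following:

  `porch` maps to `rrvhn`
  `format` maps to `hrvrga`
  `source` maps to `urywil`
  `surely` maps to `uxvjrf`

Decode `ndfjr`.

In porch: p→r is +2, o→r is +3, r→v is +4, c→h is +5 — the shift increases by 1 each position. Each letter shifts forward by (position + 2), i.e. 2, 3, 4, … — the shift grows by one for each successive letter.
Reversing it on ndfjr: n−2=l, d−3=a, f−4=b, j−5=e, r−6=l.

label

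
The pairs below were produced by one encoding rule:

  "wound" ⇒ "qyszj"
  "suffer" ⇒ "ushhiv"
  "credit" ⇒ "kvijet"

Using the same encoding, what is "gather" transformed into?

gmtfiv

w(22)→q(16) and o(14)→y(24) fit y≡25x+12 (mod 26); the inverse of 25 mod 26 is 25. This is an affine cipher: with a=0,…,z=25, each position x becomes (25x+12) mod 26.
Applying it to gather: g(6)→25·6+12≡6=g; a(0)→25·0+12≡12=m; t(19)→25·19+12≡19=t; h(7)→25·7+12≡5=f; e(4)→25·4+12≡8=i; r(17)→25·17+12≡21=v (all mod 26).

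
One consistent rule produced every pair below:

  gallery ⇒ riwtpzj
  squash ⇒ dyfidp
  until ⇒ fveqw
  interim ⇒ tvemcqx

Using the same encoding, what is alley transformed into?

Shifts by position in gallery: pos 0: g→r (+11), pos 1: a→i (+8), pos 2: l→w (+11), pos 3: l→t (+8) — repeating every 2. The shifts repeat in a cycle of length 2: positions 0,1,… shift by +11, +8, then the pattern repeats.
For alley: a+11=l, l+8=t, l+11=w, e+8=m, y+11=j.

ltwmj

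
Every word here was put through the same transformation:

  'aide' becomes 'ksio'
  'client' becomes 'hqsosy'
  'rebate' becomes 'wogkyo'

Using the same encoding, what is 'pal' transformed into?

The shift depends on letter class: consonant d→i is +5, but vowel a→k is +10. Two shifts are in play — +10 for a/e/i/o/u, +5 for every other letter.
For pal: p(cons)+5=u, a(vowel)+10=k, l(cons)+5=q.

ukq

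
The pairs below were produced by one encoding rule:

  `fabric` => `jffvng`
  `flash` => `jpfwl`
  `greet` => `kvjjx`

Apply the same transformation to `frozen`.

jvtdjr

The rule splits by letter class: vowels +5, consonants +4.
For frozen: f(cons)+4=j, r(cons)+4=v, o(vowel)+5=t, z(cons)+4=d, e(vowel)+5=j, n(cons)+4=r.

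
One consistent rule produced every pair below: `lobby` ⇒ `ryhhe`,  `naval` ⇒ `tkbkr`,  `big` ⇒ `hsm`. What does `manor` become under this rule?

Vowels shift forward by 10 and consonants shift forward by 6.
For manor: m(cons)+6=s, a(vowel)+10=k, n(cons)+6=t, o(vowel)+10=y, r(cons)+6=x.

sktyx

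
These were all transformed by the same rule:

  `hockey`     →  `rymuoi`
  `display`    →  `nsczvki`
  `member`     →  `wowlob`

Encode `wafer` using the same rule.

It's a constant shift of +10 (ROT10).
On wafer: w+10=g, a+10=k, f+10=p, e+10=o, r+10=b.

gkpob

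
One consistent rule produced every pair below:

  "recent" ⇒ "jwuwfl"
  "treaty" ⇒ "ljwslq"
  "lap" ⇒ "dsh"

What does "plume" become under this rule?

hdmew

Compare letters: r→j is +18, e→w is +18, c→u is +18 — a constant shift. Each letter is shifted forward by 18 in the alphabet (a Caesar shift of +18).
Applying it to plume: p+18=h, l+18=d, u+18=m, m+18=e, e+18=w.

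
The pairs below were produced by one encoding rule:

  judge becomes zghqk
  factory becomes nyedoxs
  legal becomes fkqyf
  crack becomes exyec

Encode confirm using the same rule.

eolnwxi

j(9)→z(25) and u(20)→g(6) fit y≡3x+24 (mod 26); the inverse of 3 mod 26 is 9. This is an affine cipher: with a=0,…,z=25, each position x becomes (3x+24) mod 26.
For confirm: c(2)→3·2+24≡4=e; o(14)→3·14+24≡14=o; n(13)→3·13+24≡11=l; f(5)→3·5+24≡13=n; i(8)→3·8+24≡22=w; r(17)→3·17+24≡23=x; m(12)→3·12+24≡8=i (all mod 26).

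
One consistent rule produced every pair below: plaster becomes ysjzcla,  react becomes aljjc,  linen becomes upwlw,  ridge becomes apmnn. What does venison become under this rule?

elwpbvw

Shifts by position in plaster: pos 0: p→y (+9), pos 1: l→s (+7), pos 2: a→j (+9), pos 3: s→z (+7) — repeating every 2. A repeating key of period 2 is used — shifts +9, +7 over and over.
On venison: v+9=e, e+7=l, n+9=w, i+7=p, s+9=b, o+7=v, n+9=w.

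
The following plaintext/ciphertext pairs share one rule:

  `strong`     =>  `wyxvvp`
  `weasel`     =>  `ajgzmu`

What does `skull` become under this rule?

In strong: s→w is +4, t→y is +5, r→x is +6, o→v is +7 — the shift increases by 1 each position. The shift increases by 1 at each position, starting from +4: 4, 5, 6, ….
Applying it to skull: s+4=w, k+5=p, u+6=a, l+7=s, l+8=t.

wpast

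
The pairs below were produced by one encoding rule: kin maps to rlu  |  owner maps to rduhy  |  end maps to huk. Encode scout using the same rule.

zjrxa

Vowels shift forward by 3 and consonants shift forward by 7.
For scout: s(cons)+7=z, c(cons)+7=j, o(vowel)+3=r, u(vowel)+3=x, t(cons)+7=a.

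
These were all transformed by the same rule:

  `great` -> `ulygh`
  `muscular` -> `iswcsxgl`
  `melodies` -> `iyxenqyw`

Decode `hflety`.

g(6)→u(20) and r(17)→l(11) fit y≡11x+6 (mod 26); the inverse of 11 mod 26 is 19. This is an affine cipher: with a=0,…,z=25, each position x becomes (11x+6) mod 26.
Undoing it on hflety: h(7)→19·(7−6)≡19=t; f(5)→19·(5−6)≡7=h; l(11)→19·(11−6)≡17=r; e(4)→19·(4−6)≡14=o; t(19)→19·(19−6)≡13=n; y(24)→19·(24−6)≡4=e (all mod 26).

throne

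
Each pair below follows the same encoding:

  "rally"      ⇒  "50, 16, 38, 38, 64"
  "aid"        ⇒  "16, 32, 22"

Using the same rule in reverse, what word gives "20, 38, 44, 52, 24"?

r(#18)→50 and a(#1)→16: differences scale by 2, so n = 2·pos + 14. With a=1..z=26, the number is 2·pos + 14.
Decoding 20, 38, 44, 52, 24: 20→(20−14)÷2=3=c, 38→(38−14)÷2=12=l, 44→(44−14)÷2=15=o, 52→(52−14)÷2=19=s, 24→(24−14)÷2=5=e.

close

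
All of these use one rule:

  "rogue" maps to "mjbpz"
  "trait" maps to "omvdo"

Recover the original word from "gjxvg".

This is a Caesar cipher with shift 21.
Undoing it on gjxvg: g−21=l, j−21=o, x−21=c, v−21=a, g−21=l.

local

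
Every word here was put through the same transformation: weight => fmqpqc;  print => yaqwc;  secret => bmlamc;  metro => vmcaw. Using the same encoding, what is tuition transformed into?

The shift depends on letter class: consonant w→f is +9, but vowel e→m is +8. Vowels shift forward by 8 and consonants shift forward by 9.
Applying it to tuition: t(cons)+9=c, u(vowel)+8=c, i(vowel)+8=q, t(cons)+9=c, i(vowel)+8=q, o(vowel)+8=w, n(cons)+9=w.

ccqcqww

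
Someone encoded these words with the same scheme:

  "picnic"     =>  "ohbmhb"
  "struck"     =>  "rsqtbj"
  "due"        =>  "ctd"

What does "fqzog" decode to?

Compare letters: p→o is +25, i→h is +25, c→b is +25 — a constant shift. Each letter is shifted forward by 25 in the alphabet (a Caesar shift of +25).
Decoding fqzog: f−25=g, q−25=r, z−25=a, o−25=p, g−25=h.

graph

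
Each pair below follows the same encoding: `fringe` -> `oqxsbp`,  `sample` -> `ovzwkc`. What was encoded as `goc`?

The word is reversed, then every letter is shifted forward by 10.
Reversing it on goc: shift back: g−10=w, o−10=e, c−10=s → wes; then reverse → sew.

sew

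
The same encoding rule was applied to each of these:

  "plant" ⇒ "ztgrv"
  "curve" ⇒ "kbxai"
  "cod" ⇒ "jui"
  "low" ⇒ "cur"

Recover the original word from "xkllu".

offer

Two steps: reverse the string, then apply a Caesar shift of +6.
Undoing it on xkllu: shift back: x−6=r, k−6=e, l−6=f, l−6=f, u−6=o → reffo; then reverse → offer.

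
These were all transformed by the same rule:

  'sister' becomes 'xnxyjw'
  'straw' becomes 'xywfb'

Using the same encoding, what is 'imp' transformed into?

nru

Compare letters: s→x is +5, i→n is +5, s→x is +5 — a constant shift. Each letter is shifted forward by 5 in the alphabet (a Caesar shift of +5).
For imp: i+5=n, m+5=r, p+5=u.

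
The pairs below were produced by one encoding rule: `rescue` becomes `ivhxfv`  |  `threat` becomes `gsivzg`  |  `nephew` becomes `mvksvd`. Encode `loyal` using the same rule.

olbzo

Each pair mirrors across the alphabet (r↔i, e↔v, s↔h): positions sum to 25. Each letter is replaced by its mirror in the alphabet: a↔z, b↔y, c↔x, and so on (the Atbash cipher).
For loyal: l↔o, o↔l, y↔b, a↔z, l↔o.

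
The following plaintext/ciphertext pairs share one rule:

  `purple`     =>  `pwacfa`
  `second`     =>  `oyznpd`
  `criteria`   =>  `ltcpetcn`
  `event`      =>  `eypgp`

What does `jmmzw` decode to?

Two steps: reverse the string, then apply a Caesar shift of +11.
Reversing it on jmmzw: shift back: j−11=y, m−11=b, m−11=b, z−11=o, w−11=l → ybbol; then reverse → lobby.

lobby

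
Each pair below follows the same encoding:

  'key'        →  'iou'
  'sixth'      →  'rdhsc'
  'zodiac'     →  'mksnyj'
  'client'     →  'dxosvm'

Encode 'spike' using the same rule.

The output letters match the input read backwards, each shifted +10: key reversed is yek. Two steps: reverse the string, then apply a Caesar shift of +10.
For spike: reverse → ekips; then shift: e+10=o, k+10=u, i+10=s, p+10=z, s+10=c.

ouszc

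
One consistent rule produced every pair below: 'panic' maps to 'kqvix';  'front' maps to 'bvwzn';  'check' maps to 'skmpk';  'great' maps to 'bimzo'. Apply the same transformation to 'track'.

The output letters match the input read backwards, each shifted +8: panic reversed is cinap. Read the word backwards and shift each letter +8.
Applying it to track: reverse → kcart; then shift: k+8=s, c+8=k, a+8=i, r+8=z, t+8=b.

skizb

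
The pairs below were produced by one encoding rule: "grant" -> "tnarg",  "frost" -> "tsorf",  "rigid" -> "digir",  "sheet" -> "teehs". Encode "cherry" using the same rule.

The word is simply reversed.
For cherry: reverse → yrrehc.

yrrehc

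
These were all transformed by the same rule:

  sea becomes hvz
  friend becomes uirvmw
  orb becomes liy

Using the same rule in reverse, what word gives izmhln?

Each pair mirrors across the alphabet (s↔h, e↔v, a↔z): positions sum to 25. Each letter is replaced by its mirror in the alphabet: a↔z, b↔y, c↔x, and so on (the Atbash cipher).
Decoding izmhln: i↔r, z↔a, m↔n, h↔s, l↔o, n↔m.

ransom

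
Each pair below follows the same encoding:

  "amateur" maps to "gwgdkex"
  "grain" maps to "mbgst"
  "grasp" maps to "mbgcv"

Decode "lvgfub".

flavor

Shifts by position in amateur: pos 0: a→g (+6), pos 1: m→w (+10), pos 2: a→g (+6), pos 3: t→d (+10) — repeating every 2. A repeating key of period 2 is used — shifts +6, +10 over and over.
Decoding lvgfub: l−6=f, v−10=l, g−6=a, f−10=v, u−6=o, b−10=r.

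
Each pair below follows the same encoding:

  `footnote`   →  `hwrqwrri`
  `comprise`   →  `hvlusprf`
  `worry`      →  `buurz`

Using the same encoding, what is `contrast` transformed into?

wvduwqrf

The output letters match the input read backwards, each shifted +3: footnote reversed is etontoof. The word is reversed, then every letter is shifted forward by 3.
On contrast: reverse → tsartnoc; then shift: t+3=w, s+3=v, a+3=d, r+3=u, t+3=w, n+3=q, o+3=r, c+3=f.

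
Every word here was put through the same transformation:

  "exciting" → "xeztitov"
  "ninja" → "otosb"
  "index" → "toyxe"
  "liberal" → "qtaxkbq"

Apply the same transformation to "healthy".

uxbqiud

e(4)→x(23) and x(23)→e(4) fit y≡25x+1 (mod 26); the inverse of 25 mod 26 is 25. Treating letters as 0–25, the rule is x ↦ 25x + 1 (mod 26).
Applying it to healthy: h(7)→25·7+1≡20=u; e(4)→25·4+1≡23=x; a(0)→25·0+1≡1=b; l(11)→25·11+1≡16=q; t(19)→25·19+1≡8=i; h(7)→25·7+1≡20=u; y(24)→25·24+1≡3=d (all mod 26).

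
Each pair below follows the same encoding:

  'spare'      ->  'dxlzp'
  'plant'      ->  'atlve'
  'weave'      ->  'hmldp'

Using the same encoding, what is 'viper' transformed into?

gqamc

Shifts by position in spare: pos 0: s→d (+11), pos 1: p→x (+8), pos 2: a→l (+11), pos 3: r→z (+8) — repeating every 2. The shifts repeat in a cycle of length 2: positions 0,1,… shift by +11, +8, then the pattern repeats.
On viper: v+11=g, i+8=q, p+11=a, e+8=m, r+11=c.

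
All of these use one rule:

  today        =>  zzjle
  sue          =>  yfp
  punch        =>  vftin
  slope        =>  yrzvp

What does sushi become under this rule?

yfynt

The shift depends on letter class: consonant t→z is +6, but vowel o→z is +11. The rule splits by letter class: vowels +11, consonants +6.
On sushi: s(cons)+6=y, u(vowel)+11=f, s(cons)+6=y, h(cons)+6=n, i(vowel)+11=t.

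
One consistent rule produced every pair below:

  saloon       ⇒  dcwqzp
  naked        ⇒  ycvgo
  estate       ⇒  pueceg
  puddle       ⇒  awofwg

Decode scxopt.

hammer

Shifts by position in saloon: pos 0: s→d (+11), pos 1: a→c (+2), pos 2: l→w (+11), pos 3: o→q (+2) — repeating every 2. The shifts repeat in a cycle of length 2: positions 0,1,… shift by +11, +2, then the pattern repeats.
Undoing it on scxopt: s−11=h, c−2=a, x−11=m, o−2=m, p−11=e, t−2=r.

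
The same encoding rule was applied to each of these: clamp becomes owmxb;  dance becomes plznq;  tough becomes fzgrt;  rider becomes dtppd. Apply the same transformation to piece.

btqnq

Shifts by position in clamp: pos 0: c→o (+12), pos 1: l→w (+11), pos 2: a→m (+12), pos 3: m→x (+11) — repeating every 2. It's a Vigenère-style cipher with numeric key [12,11]: position i shifts by key[i mod 2].
For piece: p+12=b, i+11=t, e+12=q, c+11=n, e+12=q.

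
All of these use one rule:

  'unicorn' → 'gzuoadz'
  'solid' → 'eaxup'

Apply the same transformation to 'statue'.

efmfgq

Compare letters: u→g is +12, n→z is +12, i→u is +12 — a constant shift. This is a Caesar cipher with shift 12.
Applying it to statue: s+12=e, t+12=f, a+12=m, t+12=f, u+12=g, e+12=q.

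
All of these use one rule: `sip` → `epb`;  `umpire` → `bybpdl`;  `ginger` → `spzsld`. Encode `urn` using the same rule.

bdz

The rule splits by letter class: vowels +7, consonants +12.
Applying it to urn: u(vowel)+7=b, r(cons)+12=d, n(cons)+12=z.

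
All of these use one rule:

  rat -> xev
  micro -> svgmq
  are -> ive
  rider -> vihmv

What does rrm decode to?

The output letters match the input read backwards, each shifted +4: rat reversed is tar. Two steps: reverse the string, then apply a Caesar shift of +4.
Reversing it on rrm: shift back: r−4=n, r−4=n, m−4=i → nni; then reverse → inn.

inn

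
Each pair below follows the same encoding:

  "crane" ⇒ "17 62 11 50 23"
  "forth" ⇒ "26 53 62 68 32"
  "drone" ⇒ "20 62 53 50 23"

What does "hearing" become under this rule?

c(#3)→17 and r(#18)→62: differences scale by 3, so n = 3·pos + 8. With a=1..z=26, the number is 3·pos + 8.
On hearing: h=8→32, e=5→23, a=1→11, r=18→62, i=9→35, n=14→50, g=7→29.

32 23 11 62 35 50 29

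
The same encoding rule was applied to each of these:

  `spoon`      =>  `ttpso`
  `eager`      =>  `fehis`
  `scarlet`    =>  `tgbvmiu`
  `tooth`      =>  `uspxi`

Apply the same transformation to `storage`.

txpvbkf

Shifts by position in spoon: pos 0: s→t (+1), pos 1: p→t (+4), pos 2: o→p (+1), pos 3: o→s (+4) — repeating every 2. A repeating key of period 2 is used — shifts +1, +4 over and over.
Applying it to storage: s+1=t, t+4=x, o+1=p, r+4=v, a+1=b, g+4=k, e+1=f.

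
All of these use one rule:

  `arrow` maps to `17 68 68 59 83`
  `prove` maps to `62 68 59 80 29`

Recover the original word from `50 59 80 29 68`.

a(#1)→17 and r(#18)→68: differences scale by 3, so n = 3·pos + 14. Each letter becomes 3×(its alphabet position, a=1..z=26) + 14.
Undoing it on 50 59 80 29 68: 50→(50−14)÷3=12=l, 59→(59−14)÷3=15=o, 80→(80−14)÷3=22=v, 29→(29−14)÷3=5=e, 68→(68−14)÷3=18=r.

lover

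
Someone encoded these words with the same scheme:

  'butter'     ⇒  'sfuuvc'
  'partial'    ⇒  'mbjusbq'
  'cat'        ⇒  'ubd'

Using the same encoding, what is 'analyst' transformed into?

The output letters match the input read backwards, each shifted +1: butter reversed is rettub. Read the word backwards and shift each letter +1.
On analyst: reverse → tsylana; then shift: t+1=u, s+1=t, y+1=z, l+1=m, a+1=b, n+1=o, a+1=b.

utzmbob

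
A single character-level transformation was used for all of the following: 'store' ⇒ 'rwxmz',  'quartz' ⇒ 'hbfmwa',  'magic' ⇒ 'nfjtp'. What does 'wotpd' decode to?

thick

s(18)→r(17) and t(19)→w(22) fit y≡5x+5 (mod 26); the inverse of 5 mod 26 is 21. Treating letters as 0–25, the rule is x ↦ 5x + 5 (mod 26).
Undoing it on wotpd: w(22)→21·(22−5)≡19=t; o(14)→21·(14−5)≡7=h; t(19)→21·(19−5)≡8=i; p(15)→21·(15−5)≡2=c; d(3)→21·(3−5)≡10=k (all mod 26).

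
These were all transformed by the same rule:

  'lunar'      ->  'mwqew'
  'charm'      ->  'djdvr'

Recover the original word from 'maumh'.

In lunar: l→m is +1, u→w is +2, n→q is +3, a→e is +4 — the shift increases by 1 each position. Letter i (0-indexed) is shifted by i+1, so successive shifts are 1, 2, 3, ….
Decoding maumh: m−1=l, a−2=y, u−3=r, m−4=i, h−5=c.

lyric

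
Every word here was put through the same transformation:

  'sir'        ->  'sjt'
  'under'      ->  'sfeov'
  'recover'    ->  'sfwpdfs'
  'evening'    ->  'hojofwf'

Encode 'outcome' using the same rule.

fnpduvp

The output letters match the input read backwards, each shifted +1: sir reversed is ris. The word is reversed, then every letter is shifted forward by 1.
For outcome: reverse → emoctuo; then shift: e+1=f, m+1=n, o+1=p, c+1=d, t+1=u, u+1=v, o+1=p.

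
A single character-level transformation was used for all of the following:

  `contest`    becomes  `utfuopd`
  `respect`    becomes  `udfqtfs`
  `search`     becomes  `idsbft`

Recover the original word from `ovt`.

The output letters match the input read backwards, each shifted +1: contest reversed is tsetnoc. Two steps: reverse the string, then apply a Caesar shift of +1.
Decoding ovt: shift back: o−1=n, v−1=u, t−1=s → nus; then reverse → sun.

sun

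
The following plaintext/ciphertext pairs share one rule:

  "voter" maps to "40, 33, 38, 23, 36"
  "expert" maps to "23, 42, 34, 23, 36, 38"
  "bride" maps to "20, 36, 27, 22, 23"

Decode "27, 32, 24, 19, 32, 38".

infant

v is letter #22 and maps to 40: an offset of 18. The number is (letter's place in the alphabet, a=1) + 18.
Decoding 27, 32, 24, 19, 32, 38: 27→(27−18)÷1=9=i, 32→(32−18)÷1=14=n, 24→(24−18)÷1=6=f, 19→(19−18)÷1=1=a, 32→(32−18)÷1=14=n, 38→(38−18)÷1=20=t.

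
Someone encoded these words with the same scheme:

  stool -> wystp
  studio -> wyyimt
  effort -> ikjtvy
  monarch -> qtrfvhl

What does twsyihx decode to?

protect

Shifts by position in stool: pos 0: s→w (+4), pos 1: t→y (+5), pos 2: o→s (+4), pos 3: o→t (+5) — repeating every 2. A repeating key of period 2 is used — shifts +4, +5 over and over.
Undoing it on twsyihx: t−4=p, w−5=r, s−4=o, y−5=t, i−4=e, h−5=c, x−4=t.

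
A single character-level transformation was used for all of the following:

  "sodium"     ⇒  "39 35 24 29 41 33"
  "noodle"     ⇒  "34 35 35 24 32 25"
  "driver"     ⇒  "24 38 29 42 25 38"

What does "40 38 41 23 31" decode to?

truck

s is letter #19 and maps to 39: an offset of 20. The number is (letter's place in the alphabet, a=1) + 20.
Reversing it on 40 38 41 23 31: 40→(40−20)÷1=20=t, 38→(38−20)÷1=18=r, 41→(41−20)÷1=21=u, 23→(23−20)÷1=3=c, 31→(31−20)÷1=11=k.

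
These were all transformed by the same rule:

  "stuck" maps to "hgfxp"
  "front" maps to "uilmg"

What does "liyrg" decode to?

Each pair mirrors across the alphabet (s↔h, t↔g, u↔f): positions sum to 25. Letters are reflected about the middle of the alphabet (position → 25−position): Atbash.
Decoding liyrg: l↔o, i↔r, y↔b, r↔i, g↔t.

orbit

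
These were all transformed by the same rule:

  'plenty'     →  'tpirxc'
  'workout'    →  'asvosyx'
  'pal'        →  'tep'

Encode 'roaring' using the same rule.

vsevmrk

It's a constant shift of +4 (ROT4).
Applying it to roaring: r+4=v, o+4=s, a+4=e, r+4=v, i+4=m, n+4=r, g+4=k.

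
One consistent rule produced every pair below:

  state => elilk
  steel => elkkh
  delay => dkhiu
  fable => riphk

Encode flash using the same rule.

Each letter's alphabet position (a=0..z=25) is mapped through 7·x+8 mod 26 — an affine cipher.
On flash: f(5)→7·5+8≡17=r; l(11)→7·11+8≡7=h; a(0)→7·0+8≡8=i; s(18)→7·18+8≡4=e; h(7)→7·7+8≡5=f (all mod 26).

rhief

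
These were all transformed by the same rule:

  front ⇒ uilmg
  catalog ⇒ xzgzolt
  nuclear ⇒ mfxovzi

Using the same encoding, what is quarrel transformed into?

This is the alphabet-reversal cipher (Atbash): a becomes z, b becomes y, etc.
On quarrel: q↔j, u↔f, a↔z, r↔i, r↔i, e↔v, l↔o.

jfziivo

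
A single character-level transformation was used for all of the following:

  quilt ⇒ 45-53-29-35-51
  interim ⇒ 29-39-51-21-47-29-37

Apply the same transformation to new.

39-21-57

Each letter becomes 2×(its alphabet position, a=1..z=26) + 11.
For new: n=14→39, e=5→21, w=23→57.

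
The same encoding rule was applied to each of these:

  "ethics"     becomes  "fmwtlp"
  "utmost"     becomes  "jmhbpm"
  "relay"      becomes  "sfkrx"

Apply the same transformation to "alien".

Treating letters as 0–25, the rule is x ↦ 23x + 17 (mod 26).
For alien: a(0)→23·0+17≡17=r; l(11)→23·11+17≡10=k; i(8)→23·8+17≡19=t; e(4)→23·4+17≡5=f; n(13)→23·13+17≡4=e (all mod 26).

rktfe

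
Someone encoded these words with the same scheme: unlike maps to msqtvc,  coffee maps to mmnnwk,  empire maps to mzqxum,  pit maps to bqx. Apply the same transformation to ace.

mki

The output letters match the input read backwards, each shifted +8: unlike reversed is ekilnu. Read the word backwards and shift each letter +8.
On ace: reverse → eca; then shift: e+8=m, c+8=k, a+8=i.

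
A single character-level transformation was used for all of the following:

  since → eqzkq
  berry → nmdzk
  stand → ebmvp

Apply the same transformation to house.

twgaq

The shifts repeat in a cycle of length 2: positions 0,1,… shift by +12, +8, then the pattern repeats.
For house: h+12=t, o+8=w, u+12=g, s+8=a, e+12=q.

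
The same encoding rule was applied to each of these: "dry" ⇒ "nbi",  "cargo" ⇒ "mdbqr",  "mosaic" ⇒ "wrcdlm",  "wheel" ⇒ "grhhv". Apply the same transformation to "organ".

rbqdx

The shift depends on letter class: consonant d→n is +10, but vowel a→d is +3. Vowels shift forward by 3 and consonants shift forward by 10.
For organ: o(vowel)+3=r, r(cons)+10=b, g(cons)+10=q, a(vowel)+3=d, n(cons)+10=x.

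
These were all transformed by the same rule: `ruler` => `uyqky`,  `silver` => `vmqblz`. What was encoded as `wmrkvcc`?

Letter i (0-indexed) is shifted by i+3, so successive shifts are 3, 4, 5, ….
Reversing it on wmrkvcc: w−3=t, m−4=i, r−5=m, k−6=e, v−7=o, c−8=u, c−9=t.

timeout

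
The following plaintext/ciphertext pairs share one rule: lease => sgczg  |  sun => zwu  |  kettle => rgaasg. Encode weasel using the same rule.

The rule splits by letter class: vowels +2, consonants +7.
On weasel: w(cons)+7=d, e(vowel)+2=g, a(vowel)+2=c, s(cons)+7=z, e(vowel)+2=g, l(cons)+7=s.

dgczgs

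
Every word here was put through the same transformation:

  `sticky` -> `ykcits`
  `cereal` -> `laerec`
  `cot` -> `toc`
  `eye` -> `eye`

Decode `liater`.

retail

The output letters match the input read backwards: sticky reversed is ykcits. The word is simply reversed.
Undoing it on liater: then reverse → retail.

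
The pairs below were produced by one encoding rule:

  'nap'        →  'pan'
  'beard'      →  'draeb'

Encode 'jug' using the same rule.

The output letters match the input read backwards: nap reversed is pan. The word is simply reversed.
For jug: reverse → guj.

guj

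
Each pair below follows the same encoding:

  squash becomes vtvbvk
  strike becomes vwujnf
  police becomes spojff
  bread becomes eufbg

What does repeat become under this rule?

ufsfbw

The shift depends on letter class: consonant s→v is +3, but vowel u→v is +1. Vowels shift forward by 1 and consonants shift forward by 3.
For repeat: r(cons)+3=u, e(vowel)+1=f, p(cons)+3=s, e(vowel)+1=f, a(vowel)+1=b, t(cons)+3=w.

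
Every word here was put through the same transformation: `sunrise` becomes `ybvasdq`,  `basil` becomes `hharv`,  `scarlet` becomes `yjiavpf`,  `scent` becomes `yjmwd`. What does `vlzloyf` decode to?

In sunrise: s→y is +6, u→b is +7, n→v is +8, r→a is +9 — the shift increases by 1 each position. Each letter shifts forward by (position + 6), i.e. 6, 7, 8, … — the shift grows by one for each successive letter.
Decoding vlzloyf: v−6=p, l−7=e, z−8=r, l−9=c, o−10=e, y−11=n, f−12=t.

percent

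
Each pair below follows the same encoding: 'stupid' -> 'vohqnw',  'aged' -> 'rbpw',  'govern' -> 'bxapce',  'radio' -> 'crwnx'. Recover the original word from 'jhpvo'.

Each letter's alphabet position (a=0..z=25) is mapped through 19·x+17 mod 26 — an affine cipher.
Reversing it on jhpvo: j(9)→11·(9−17)≡16=q; h(7)→11·(7−17)≡20=u; p(15)→11·(15−17)≡4=e; v(21)→11·(21−17)≡18=s; o(14)→11·(14−17)≡19=t (all mod 26).

quest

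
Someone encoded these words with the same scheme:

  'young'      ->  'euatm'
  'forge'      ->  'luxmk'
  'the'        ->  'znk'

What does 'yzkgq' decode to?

Every letter moves 6 places later in the alphabet, wrapping around z→a.
Reversing it on yzkgq: y−6=s, z−6=t, k−6=e, g−6=a, q−6=k.

steak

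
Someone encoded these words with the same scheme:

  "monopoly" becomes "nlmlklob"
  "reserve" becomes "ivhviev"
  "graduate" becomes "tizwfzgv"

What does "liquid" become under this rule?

orjfrw

Each pair mirrors across the alphabet (m↔n, o↔l, n↔m): positions sum to 25. Each letter is replaced by its mirror in the alphabet: a↔z, b↔y, c↔x, and so on (the Atbash cipher).
For liquid: l↔o, i↔r, q↔j, u↔f, i↔r, d↔w.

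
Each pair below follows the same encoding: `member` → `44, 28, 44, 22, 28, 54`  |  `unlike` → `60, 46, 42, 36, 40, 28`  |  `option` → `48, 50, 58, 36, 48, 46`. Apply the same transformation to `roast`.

54, 48, 20, 56, 58

Each letter becomes 2×(its alphabet position, a=1..z=26) + 18.
Applying it to roast: r=18→54, o=15→48, a=1→20, s=19→56, t=20→58.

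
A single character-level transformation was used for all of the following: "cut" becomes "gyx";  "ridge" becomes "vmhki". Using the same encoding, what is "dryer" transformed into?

hvciv

Compare letters: c→g is +4, u→y is +4, t→x is +4 — a constant shift. Every letter moves 4 places later in the alphabet, wrapping around z→a.
On dryer: d+4=h, r+4=v, y+4=c, e+4=i, r+4=v.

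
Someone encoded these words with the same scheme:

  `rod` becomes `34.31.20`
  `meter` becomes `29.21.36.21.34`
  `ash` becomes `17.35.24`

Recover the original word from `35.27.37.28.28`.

skull

r is letter #18 and maps to 34: an offset of 16. The number is (letter's place in the alphabet, a=1) + 16.
Undoing it on 35.27.37.28.28: 35→(35−16)÷1=19=s, 27→(27−16)÷1=11=k, 37→(37−16)÷1=21=u, 28→(28−16)÷1=12=l, 28→(28−16)÷1=12=l.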